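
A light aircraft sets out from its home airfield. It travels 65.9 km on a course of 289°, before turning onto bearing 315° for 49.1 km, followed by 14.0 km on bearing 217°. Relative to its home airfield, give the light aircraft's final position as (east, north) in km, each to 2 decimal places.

(-105.45, 44.99)

Leg 1 (289°, 65.9 km): east 65.9 sin 289° = -62.31, north 65.9 cos 289° = 21.45
Leg 2 (315°, 49.1 km): east 49.1 sin 315° = -34.72, north 49.1 cos 315° = 34.72
Leg 3 (217°, 14.0 km): east 14.0 sin 217° = -8.43, north 14.0 cos 217° = -11.18
Summing: -105.45 km east, 44.99 km north → (-105.45, 44.99).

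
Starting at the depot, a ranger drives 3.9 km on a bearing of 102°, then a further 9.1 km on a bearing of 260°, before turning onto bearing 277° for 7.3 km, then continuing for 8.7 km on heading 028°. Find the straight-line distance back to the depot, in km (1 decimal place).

Leg 1 (102°, 3.9 km): east 3.9 sin 102° = 3.81, north 3.9 cos 102° = -0.81
Leg 2 (260°, 9.1 km): east 9.1 sin 260° = -8.96, north 9.1 cos 260° = -1.58
Leg 3 (277°, 7.3 km): east 7.3 sin 277° = -7.25, north 7.3 cos 277° = 0.89
Leg 4 (028°, 8.7 km): east 8.7 sin 28° = 4.08, north 8.7 cos 28° = 7.68
Net: -8.31 east, 6.18 north. Distance = √((-8.31)² + (6.18)²) = 10.355 km.

10.4 km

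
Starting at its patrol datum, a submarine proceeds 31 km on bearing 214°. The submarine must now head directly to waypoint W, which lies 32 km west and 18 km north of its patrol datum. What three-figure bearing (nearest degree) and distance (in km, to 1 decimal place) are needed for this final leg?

Leg 1 (214°, 31 km): east 31 sin 214° = -17.33, north 31 cos 214° = -25.70
Current position: (-17.33, -25.70). Target: (-32, 18). Remaining: Δeast = -14.67, Δnorth = 43.70.
Bearing = atan2(-14.67, 43.70) mod 360° = 341.45°; distance = √((-14.67)² + (43.70)²) = 46.095 km.

341°, 46.1 km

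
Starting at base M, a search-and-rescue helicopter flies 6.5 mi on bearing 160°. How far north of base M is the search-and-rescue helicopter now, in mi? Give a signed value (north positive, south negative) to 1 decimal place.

Leg 1 (160°, 6.5 mi): east 6.5 sin 160° = 2.22, north 6.5 cos 160° = -6.11
Net north component: -6.11 mi.

-6.1 mi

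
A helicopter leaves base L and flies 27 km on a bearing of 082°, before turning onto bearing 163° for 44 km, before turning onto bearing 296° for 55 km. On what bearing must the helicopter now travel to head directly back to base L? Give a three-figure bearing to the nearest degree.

Leg 1 (082°, 27 km): east 27 sin 82° = 26.74, north 27 cos 82° = 3.76
Leg 2 (163°, 44 km): east 44 sin 163° = 12.86, north 44 cos 163° = -42.08
Leg 3 (296°, 55 km): east 55 sin 296° = -49.43, north 55 cos 296° = 24.11
Net displacement: -9.83 east, -14.21 north. Direction back to start is (9.83, 14.21): bearing = atan2(9.83, 14.21) mod 360° = 34.68° ≈ 035°.

035°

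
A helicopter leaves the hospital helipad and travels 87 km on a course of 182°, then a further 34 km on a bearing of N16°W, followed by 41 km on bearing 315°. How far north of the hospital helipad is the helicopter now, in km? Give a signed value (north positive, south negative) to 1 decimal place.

Leg 1 (182°, 87 km): east 87 sin 182° = -3.04, north 87 cos 182° = -86.95
Leg 2 (N16°W, 34 km): east 34 sin 344° = -9.37, north 34 cos 344° = 32.68
Leg 3 (315°, 41 km): east 41 sin 315° = -28.99, north 41 cos 315° = 28.99
Net north component: -25.27 km.

-25.3 km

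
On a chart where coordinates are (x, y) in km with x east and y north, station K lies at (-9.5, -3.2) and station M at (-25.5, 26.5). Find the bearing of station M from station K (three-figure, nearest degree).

332°

Δeast = -25.5 − -9.5 = -16.00; Δnorth = 26.5 − -3.2 = 29.70.
Bearing = atan2(Δeast, Δnorth) mod 360° = 331.69° ≈ 332°.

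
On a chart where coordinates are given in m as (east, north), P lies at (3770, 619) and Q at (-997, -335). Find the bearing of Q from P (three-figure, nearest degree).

259°

Δeast = -997 − 3770 = -4767.00; Δnorth = -335 − 619 = -954.00.
Bearing = atan2(Δeast, Δnorth) mod 360° = 258.68° ≈ 259°.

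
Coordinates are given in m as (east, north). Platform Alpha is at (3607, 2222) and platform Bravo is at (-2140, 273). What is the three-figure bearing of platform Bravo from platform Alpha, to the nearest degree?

Δeast = -2140 − 3607 = -5747.00; Δnorth = 273 − 2222 = -1949.00.
Bearing = atan2(Δeast, Δnorth) mod 360° = 251.27° ≈ 251°.

251°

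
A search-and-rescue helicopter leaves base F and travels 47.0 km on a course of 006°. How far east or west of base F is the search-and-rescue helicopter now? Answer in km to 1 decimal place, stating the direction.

Leg 1 (006°, 47.0 km): east 47.0 sin 6° = 4.91, north 47.0 cos 6° = 46.74
Net east component: 4.91 km.

4.9 km east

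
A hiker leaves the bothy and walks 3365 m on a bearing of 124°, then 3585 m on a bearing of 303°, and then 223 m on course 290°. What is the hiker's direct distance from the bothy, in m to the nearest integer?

451 m

Leg 1 (124°, 3365 m): east 3365 sin 124° = 2789.71, north 3365 cos 124° = -1881.68
Leg 2 (303°, 3585 m): east 3585 sin 303° = -3006.63, north 3585 cos 303° = 1952.53
Leg 3 (290°, 223 m): east 223 sin 290° = -209.55, north 223 cos 290° = 76.27
Net: -426.47 east, 147.12 north. Distance = √((-426.47)² + (147.12)²) = 451.136 m.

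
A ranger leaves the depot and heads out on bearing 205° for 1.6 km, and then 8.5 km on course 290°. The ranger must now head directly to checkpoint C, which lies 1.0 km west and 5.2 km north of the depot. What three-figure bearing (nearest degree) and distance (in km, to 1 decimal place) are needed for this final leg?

064°, 8.5 km

Leg 1 (205°, 1.6 km): east 1.6 sin 205° = -0.68, north 1.6 cos 205° = -1.45
Leg 2 (290°, 8.5 km): east 8.5 sin 290° = -7.99, north 8.5 cos 290° = 2.91
Current position: (-8.66, 1.46). Target: (-1.0, 5.2). Remaining: Δeast = 7.66, Δnorth = 3.74.
Bearing = atan2(7.66, 3.74) mod 360° = 63.97°; distance = √((7.66)² + (3.74)²) = 8.529 km.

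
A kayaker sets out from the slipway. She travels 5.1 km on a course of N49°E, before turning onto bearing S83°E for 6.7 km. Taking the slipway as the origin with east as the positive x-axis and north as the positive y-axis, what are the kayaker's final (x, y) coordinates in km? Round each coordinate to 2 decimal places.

(10.50, 2.53)

Leg 1 (N49°E, 5.1 km): east 5.1 sin 49° = 3.85, north 5.1 cos 49° = 3.35
Leg 2 (S83°E, 6.7 km): east 6.7 sin 97° = 6.65, north 6.7 cos 97° = -0.82
Summing: 10.50 km east, 2.53 km north → (10.50, 2.53).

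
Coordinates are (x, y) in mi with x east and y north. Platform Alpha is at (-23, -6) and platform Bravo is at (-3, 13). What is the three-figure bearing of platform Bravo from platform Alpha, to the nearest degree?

046°

Δeast = -3 − -23 = 20.00; Δnorth = 13 − -6 = 19.00.
Bearing = atan2(Δeast, Δnorth) mod 360° = 46.47° ≈ 046°.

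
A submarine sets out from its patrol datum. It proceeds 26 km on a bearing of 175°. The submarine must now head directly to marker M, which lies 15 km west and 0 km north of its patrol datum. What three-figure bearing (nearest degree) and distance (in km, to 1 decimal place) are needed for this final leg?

Leg 1 (175°, 26 km): east 26 sin 175° = 2.27, north 26 cos 175° = -25.90
Current position: (2.27, -25.90). Target: (-15, 0). Remaining: Δeast = -17.27, Δnorth = 25.90.
Bearing = atan2(-17.27, 25.90) mod 360° = 326.31°; distance = √((-17.27)² + (25.90)²) = 31.128 km.

326°, 31.1 km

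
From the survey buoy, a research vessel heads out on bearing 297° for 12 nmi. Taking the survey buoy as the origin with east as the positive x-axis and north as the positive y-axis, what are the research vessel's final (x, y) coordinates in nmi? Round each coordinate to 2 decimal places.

(-10.69, 5.45)

Leg 1 (297°, 12 nmi): east 12 sin 297° = -10.69, north 12 cos 297° = 5.45
Summing: -10.69 nmi east, 5.45 nmi north → (-10.69, 5.45).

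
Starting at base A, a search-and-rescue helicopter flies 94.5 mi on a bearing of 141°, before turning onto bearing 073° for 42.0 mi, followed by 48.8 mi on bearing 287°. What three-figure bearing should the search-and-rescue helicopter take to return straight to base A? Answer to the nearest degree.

Leg 1 (141°, 94.5 mi): east 94.5 sin 141° = 59.47, north 94.5 cos 141° = -73.44
Leg 2 (073°, 42.0 mi): east 42.0 sin 73° = 40.16, north 42.0 cos 73° = 12.28
Leg 3 (287°, 48.8 mi): east 48.8 sin 287° = -46.67, north 48.8 cos 287° = 14.27
Net displacement: 52.97 east, -46.89 north. Direction back to start is (-52.97, 46.89): bearing = atan2(-52.97, 46.89) mod 360° = 311.52° ≈ 312°.

312°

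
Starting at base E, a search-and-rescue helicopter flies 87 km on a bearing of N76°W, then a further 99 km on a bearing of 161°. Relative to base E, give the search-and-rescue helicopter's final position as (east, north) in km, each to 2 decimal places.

Leg 1 (N76°W, 87 km): east 87 sin 284° = -84.42, north 87 cos 284° = 21.05
Leg 2 (161°, 99 km): east 99 sin 161° = 32.23, north 99 cos 161° = -93.61
Summing: -52.18 km east, -72.56 km north → (-52.18, -72.56).

(-52.18, -72.56)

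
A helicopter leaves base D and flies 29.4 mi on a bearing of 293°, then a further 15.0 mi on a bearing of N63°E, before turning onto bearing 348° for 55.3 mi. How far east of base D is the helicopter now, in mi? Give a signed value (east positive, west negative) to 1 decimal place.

-25.2 mi

Leg 1 (293°, 29.4 mi): east 29.4 sin 293° = -27.06, north 29.4 cos 293° = 11.49
Leg 2 (N63°E, 15.0 mi): east 15.0 sin 63° = 13.37, north 15.0 cos 63° = 6.81
Leg 3 (348°, 55.3 mi): east 55.3 sin 348° = -11.50, north 55.3 cos 348° = 54.09
Net east component: -25.20 mi.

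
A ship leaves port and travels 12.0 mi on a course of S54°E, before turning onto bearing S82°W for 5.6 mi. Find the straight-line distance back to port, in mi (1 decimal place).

Leg 1 (S54°E, 12.0 mi): east 12.0 sin 126° = 9.71, north 12.0 cos 126° = -7.05
Leg 2 (S82°W, 5.6 mi): east 5.6 sin 262° = -5.55, north 5.6 cos 262° = -0.78
Net: 4.16 east, -7.83 north. Distance = √((4.16)² + (-7.83)²) = 8.870 mi.

8.9 mi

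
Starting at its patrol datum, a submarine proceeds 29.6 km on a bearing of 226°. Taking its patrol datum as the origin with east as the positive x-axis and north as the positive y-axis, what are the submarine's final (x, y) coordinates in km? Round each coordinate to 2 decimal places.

(-21.29, -20.56)

Leg 1 (226°, 29.6 km): east 29.6 sin 226° = -21.29, north 29.6 cos 226° = -20.56
Summing: -21.29 km east, -20.56 km north → (-21.29, -20.56).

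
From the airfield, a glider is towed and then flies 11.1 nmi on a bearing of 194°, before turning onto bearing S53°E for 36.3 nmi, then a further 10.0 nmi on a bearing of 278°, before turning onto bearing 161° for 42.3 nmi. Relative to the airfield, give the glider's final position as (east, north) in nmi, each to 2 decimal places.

Leg 1 (194°, 11.1 nmi): east 11.1 sin 194° = -2.69, north 11.1 cos 194° = -10.77
Leg 2 (S53°E, 36.3 nmi): east 36.3 sin 127° = 28.99, north 36.3 cos 127° = -21.85
Leg 3 (278°, 10.0 nmi): east 10.0 sin 278° = -9.90, north 10.0 cos 278° = 1.39
Leg 4 (161°, 42.3 nmi): east 42.3 sin 161° = 13.77, north 42.3 cos 161° = -40.00
Summing: 30.17 nmi east, -71.22 nmi north → (30.17, -71.22).

(30.17, -71.22)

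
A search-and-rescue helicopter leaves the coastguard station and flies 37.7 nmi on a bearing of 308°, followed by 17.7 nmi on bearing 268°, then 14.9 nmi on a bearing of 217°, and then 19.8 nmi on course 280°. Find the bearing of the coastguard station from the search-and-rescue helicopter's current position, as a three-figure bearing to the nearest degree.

Leg 1 (308°, 37.7 nmi): east 37.7 sin 308° = -29.71, north 37.7 cos 308° = 23.21
Leg 2 (268°, 17.7 nmi): east 17.7 sin 268° = -17.69, north 17.7 cos 268° = -0.62
Leg 3 (217°, 14.9 nmi): east 14.9 sin 217° = -8.97, north 14.9 cos 217° = -11.90
Leg 4 (280°, 19.8 nmi): east 19.8 sin 280° = -19.50, north 19.8 cos 280° = 3.44
Net displacement: -75.86 east, 14.13 north. Direction back to start is (75.86, -14.13): bearing = atan2(75.86, -14.13) mod 360° = 100.55° ≈ 101°.

101°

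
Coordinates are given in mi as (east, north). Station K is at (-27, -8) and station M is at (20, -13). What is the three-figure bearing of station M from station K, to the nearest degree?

096°

Δeast = 20 − -27 = 47.00; Δnorth = -13 − -8 = -5.00.
Bearing = atan2(Δeast, Δnorth) mod 360° = 96.07° ≈ 096°.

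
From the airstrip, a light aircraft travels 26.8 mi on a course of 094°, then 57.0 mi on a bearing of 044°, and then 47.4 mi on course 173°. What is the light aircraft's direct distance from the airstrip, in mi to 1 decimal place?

Leg 1 (094°, 26.8 mi): east 26.8 sin 94° = 26.73, north 26.8 cos 94° = -1.87
Leg 2 (044°, 57.0 mi): east 57.0 sin 44° = 39.60, north 57.0 cos 44° = 41.00
Leg 3 (173°, 47.4 mi): east 47.4 sin 173° = 5.78, north 47.4 cos 173° = -47.05
Net: 72.11 east, -7.91 north. Distance = √((72.11)² + (-7.91)²) = 72.540 mi.

72.5 mi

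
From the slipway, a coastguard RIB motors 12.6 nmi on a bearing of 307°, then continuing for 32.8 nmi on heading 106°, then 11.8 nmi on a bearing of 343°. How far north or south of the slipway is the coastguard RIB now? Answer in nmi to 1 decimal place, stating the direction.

Leg 1 (307°, 12.6 nmi): east 12.6 sin 307° = -10.06, north 12.6 cos 307° = 7.58
Leg 2 (106°, 32.8 nmi): east 32.8 sin 106° = 31.53, north 32.8 cos 106° = -9.04
Leg 3 (343°, 11.8 nmi): east 11.8 sin 343° = -3.45, north 11.8 cos 343° = 11.28
Net north component: 9.83 nmi.

9.8 nmi north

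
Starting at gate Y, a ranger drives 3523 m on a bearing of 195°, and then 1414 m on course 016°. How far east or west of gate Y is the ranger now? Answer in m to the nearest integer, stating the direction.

Leg 1 (195°, 3523 m): east 3523 sin 195° = -911.82, north 3523 cos 195° = -3402.96
Leg 2 (016°, 1414 m): east 1414 sin 16° = 389.75, north 1414 cos 16° = 1359.22
Net east component: -522.07 m.

522 m west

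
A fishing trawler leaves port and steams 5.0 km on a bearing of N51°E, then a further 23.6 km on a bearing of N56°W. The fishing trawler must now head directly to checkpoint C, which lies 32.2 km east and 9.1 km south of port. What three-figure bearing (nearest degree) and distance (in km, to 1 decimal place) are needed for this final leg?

Leg 1 (N51°E, 5.0 km): east 5.0 sin 51° = 3.89, north 5.0 cos 51° = 3.15
Leg 2 (N56°W, 23.6 km): east 23.6 sin 304° = -19.57, north 23.6 cos 304° = 13.20
Current position: (-15.68, 16.34). Target: (32.2, -9.1). Remaining: Δeast = 47.88, Δnorth = -25.44.
Bearing = atan2(47.88, -25.44) mod 360° = 117.99°; distance = √((47.88)² + (-25.44)²) = 54.220 km.

118°, 54.2 km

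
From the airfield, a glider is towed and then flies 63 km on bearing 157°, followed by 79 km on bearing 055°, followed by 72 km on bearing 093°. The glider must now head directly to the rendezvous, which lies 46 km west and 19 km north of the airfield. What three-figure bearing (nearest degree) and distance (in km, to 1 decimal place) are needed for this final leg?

280°, 210.2 km

Leg 1 (157°, 63 km): east 63 sin 157° = 24.62, north 63 cos 157° = -57.99
Leg 2 (055°, 79 km): east 79 sin 55° = 64.71, north 79 cos 55° = 45.31
Leg 3 (093°, 72 km): east 72 sin 93° = 71.90, north 72 cos 93° = -3.77
Current position: (161.23, -16.45). Target: (-46, 19). Remaining: Δeast = -207.23, Δnorth = 35.45.
Bearing = atan2(-207.23, 35.45) mod 360° = 279.71°; distance = √((-207.23)² + (35.45)²) = 210.240 km.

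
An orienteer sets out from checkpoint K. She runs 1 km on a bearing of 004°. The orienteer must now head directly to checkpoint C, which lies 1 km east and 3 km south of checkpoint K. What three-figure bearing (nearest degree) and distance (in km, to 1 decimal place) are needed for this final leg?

167°, 4.1 km

Leg 1 (004°, 1 km): east 1 sin 4° = 0.07, north 1 cos 4° = 1.00
Current position: (0.07, 1.00). Target: (1, -3). Remaining: Δeast = 0.93, Δnorth = -4.00.
Bearing = atan2(0.93, -4.00) mod 360° = 166.90°; distance = √((0.93)² + (-4.00)²) = 4.104 km.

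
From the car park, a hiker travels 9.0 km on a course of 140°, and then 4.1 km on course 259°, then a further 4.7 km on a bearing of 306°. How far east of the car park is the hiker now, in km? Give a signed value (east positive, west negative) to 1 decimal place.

Leg 1 (140°, 9.0 km): east 9.0 sin 140° = 5.79, north 9.0 cos 140° = -6.89
Leg 2 (259°, 4.1 km): east 4.1 sin 259° = -4.02, north 4.1 cos 259° = -0.78
Leg 3 (306°, 4.7 km): east 4.7 sin 306° = -3.80, north 4.7 cos 306° = 2.76
Net east component: -2.04 km.

-2.0 km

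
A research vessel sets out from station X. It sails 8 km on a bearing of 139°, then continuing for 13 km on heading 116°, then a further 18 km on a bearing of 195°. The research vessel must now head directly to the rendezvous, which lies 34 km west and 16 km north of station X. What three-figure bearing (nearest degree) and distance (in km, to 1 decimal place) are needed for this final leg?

314°, 64.6 km

Leg 1 (139°, 8 km): east 8 sin 139° = 5.25, north 8 cos 139° = -6.04
Leg 2 (116°, 13 km): east 13 sin 116° = 11.68, north 13 cos 116° = -5.70
Leg 3 (195°, 18 km): east 18 sin 195° = -4.66, north 18 cos 195° = -17.39
Current position: (12.27, -29.12). Target: (-34, 16). Remaining: Δeast = -46.27, Δnorth = 45.12.
Bearing = atan2(-46.27, 45.12) mod 360° = 314.28°; distance = √((-46.27)² + (45.12)²) = 64.633 km.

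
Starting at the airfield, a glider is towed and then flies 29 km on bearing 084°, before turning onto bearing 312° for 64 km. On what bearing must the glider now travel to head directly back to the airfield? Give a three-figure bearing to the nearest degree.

Leg 1 (084°, 29 km): east 29 sin 84° = 28.84, north 29 cos 84° = 3.03
Leg 2 (312°, 64 km): east 64 sin 312° = -47.56, north 64 cos 312° = 42.82
Net displacement: -18.72 east, 45.86 north. Direction back to start is (18.72, -45.86): bearing = atan2(18.72, -45.86) mod 360° = 157.79° ≈ 158°.

158°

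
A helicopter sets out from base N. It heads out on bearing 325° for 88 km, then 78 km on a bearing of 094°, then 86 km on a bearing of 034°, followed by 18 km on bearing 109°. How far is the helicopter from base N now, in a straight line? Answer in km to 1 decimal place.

161.2 km

Leg 1 (325°, 88 km): east 88 sin 325° = -50.47, north 88 cos 325° = 72.09
Leg 2 (094°, 78 km): east 78 sin 94° = 77.81, north 78 cos 94° = -5.44
Leg 3 (034°, 86 km): east 86 sin 34° = 48.09, north 86 cos 34° = 71.30
Leg 4 (109°, 18 km): east 18 sin 109° = 17.02, north 18 cos 109° = -5.86
Net: 92.45 east, 132.08 north. Distance = √((92.45)² + (132.08)²) = 161.219 km.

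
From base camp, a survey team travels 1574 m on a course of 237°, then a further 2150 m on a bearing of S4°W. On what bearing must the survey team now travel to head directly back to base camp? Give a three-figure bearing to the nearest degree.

026°

Leg 1 (237°, 1574 m): east 1574 sin 237° = -1320.07, north 1574 cos 237° = -857.26
Leg 2 (S4°W, 2150 m): east 2150 sin 184° = -149.98, north 2150 cos 184° = -2144.76
Net displacement: -1470.04 east, -3002.02 north. Direction back to start is (1470.04, 3002.02): bearing = atan2(1470.04, 3002.02) mod 360° = 26.09° ≈ 026°.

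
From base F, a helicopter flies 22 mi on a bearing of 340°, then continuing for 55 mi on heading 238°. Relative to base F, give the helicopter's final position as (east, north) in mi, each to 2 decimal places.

Leg 1 (340°, 22 mi): east 22 sin 340° = -7.52, north 22 cos 340° = 20.67
Leg 2 (238°, 55 mi): east 55 sin 238° = -46.64, north 55 cos 238° = -29.15
Summing: -54.17 mi east, -8.47 mi north → (-54.17, -8.47).

(-54.17, -8.47)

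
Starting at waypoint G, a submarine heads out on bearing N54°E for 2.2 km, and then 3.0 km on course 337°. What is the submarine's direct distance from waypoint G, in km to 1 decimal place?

4.1 km

Leg 1 (N54°E, 2.2 km): east 2.2 sin 54° = 1.78, north 2.2 cos 54° = 1.29
Leg 2 (337°, 3.0 km): east 3.0 sin 337° = -1.17, north 3.0 cos 337° = 2.76
Net: 0.61 east, 4.05 north. Distance = √((0.61)² + (4.05)²) = 4.100 km.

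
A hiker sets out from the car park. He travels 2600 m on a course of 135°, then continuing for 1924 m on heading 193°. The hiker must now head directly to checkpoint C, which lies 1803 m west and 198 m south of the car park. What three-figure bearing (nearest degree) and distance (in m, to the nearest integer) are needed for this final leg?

318°, 4759 m

Leg 1 (135°, 2600 m): east 2600 sin 135° = 1838.48, north 2600 cos 135° = -1838.48
Leg 2 (193°, 1924 m): east 1924 sin 193° = -432.81, north 1924 cos 193° = -1874.69
Current position: (1405.67, -3713.17). Target: (-1803, -198). Remaining: Δeast = -3208.67, Δnorth = 3515.17.
Bearing = atan2(-3208.67, 3515.17) mod 360° = 317.61°; distance = √((-3208.67)² + (3515.17)²) = 4759.408 m.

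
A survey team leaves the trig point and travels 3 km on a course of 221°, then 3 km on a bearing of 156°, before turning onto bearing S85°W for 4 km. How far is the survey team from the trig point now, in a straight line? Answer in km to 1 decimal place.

Leg 1 (221°, 3 km): east 3 sin 221° = -1.97, north 3 cos 221° = -2.26
Leg 2 (156°, 3 km): east 3 sin 156° = 1.22, north 3 cos 156° = -2.74
Leg 3 (S85°W, 4 km): east 4 sin 265° = -3.98, north 4 cos 265° = -0.35
Net: -4.73 east, -5.35 north. Distance = √((-4.73)² + (-5.35)²) = 7.145 km.

7.1 km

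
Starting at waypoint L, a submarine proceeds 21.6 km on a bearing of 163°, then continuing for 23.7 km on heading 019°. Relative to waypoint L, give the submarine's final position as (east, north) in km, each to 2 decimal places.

Leg 1 (163°, 21.6 km): east 21.6 sin 163° = 6.32, north 21.6 cos 163° = -20.66
Leg 2 (019°, 23.7 km): east 23.7 sin 19° = 7.72, north 23.7 cos 19° = 22.41
Summing: 14.03 km east, 1.75 km north → (14.03, 1.75).

(14.03, 1.75)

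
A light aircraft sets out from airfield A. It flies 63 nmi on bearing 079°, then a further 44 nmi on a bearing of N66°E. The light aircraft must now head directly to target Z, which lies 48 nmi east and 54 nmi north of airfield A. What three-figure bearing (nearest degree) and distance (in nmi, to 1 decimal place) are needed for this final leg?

Leg 1 (079°, 63 nmi): east 63 sin 79° = 61.84, north 63 cos 79° = 12.02
Leg 2 (N66°E, 44 nmi): east 44 sin 66° = 40.20, north 44 cos 66° = 17.90
Current position: (102.04, 29.92). Target: (48, 54). Remaining: Δeast = -54.04, Δnorth = 24.08.
Bearing = atan2(-54.04, 24.08) mod 360° = 294.02°; distance = √((-54.04)² + (24.08)²) = 59.162 nmi.

294°, 59.2 nmi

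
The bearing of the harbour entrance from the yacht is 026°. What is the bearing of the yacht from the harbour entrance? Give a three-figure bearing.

Back-bearing = 026° + 180° = 206°.

206°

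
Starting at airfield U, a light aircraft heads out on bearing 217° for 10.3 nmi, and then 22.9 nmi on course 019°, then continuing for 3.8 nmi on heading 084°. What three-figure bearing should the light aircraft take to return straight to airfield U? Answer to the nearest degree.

Leg 1 (217°, 10.3 nmi): east 10.3 sin 217° = -6.20, north 10.3 cos 217° = -8.23
Leg 2 (019°, 22.9 nmi): east 22.9 sin 19° = 7.46, north 22.9 cos 19° = 21.65
Leg 3 (084°, 3.8 nmi): east 3.8 sin 84° = 3.78, north 3.8 cos 84° = 0.40
Net displacement: 5.04 east, 13.82 north. Direction back to start is (-5.04, -13.82): bearing = atan2(-5.04, -13.82) mod 360° = 200.02° ≈ 200°.

200°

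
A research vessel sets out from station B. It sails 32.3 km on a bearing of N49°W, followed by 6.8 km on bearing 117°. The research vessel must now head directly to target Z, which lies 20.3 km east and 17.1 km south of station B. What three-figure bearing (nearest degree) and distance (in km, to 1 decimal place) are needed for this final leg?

Leg 1 (N49°W, 32.3 km): east 32.3 sin 311° = -24.38, north 32.3 cos 311° = 21.19
Leg 2 (117°, 6.8 km): east 6.8 sin 117° = 6.06, north 6.8 cos 117° = -3.09
Current position: (-18.32, 18.10). Target: (20.3, -17.1). Remaining: Δeast = 38.62, Δnorth = -35.20.
Bearing = atan2(38.62, -35.20) mod 360° = 132.35°; distance = √((38.62)² + (-35.20)²) = 52.256 km.

132°, 52.3 km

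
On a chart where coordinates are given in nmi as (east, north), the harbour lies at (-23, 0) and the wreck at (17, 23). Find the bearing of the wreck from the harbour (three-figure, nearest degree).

Δeast = 17 − -23 = 40.00; Δnorth = 23 − 0 = 23.00.
Bearing = atan2(Δeast, Δnorth) mod 360° = 60.10° ≈ 060°.

060°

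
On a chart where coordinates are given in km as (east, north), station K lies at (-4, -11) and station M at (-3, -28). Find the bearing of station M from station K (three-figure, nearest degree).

177°

Δeast = -3 − -4 = 1.00; Δnorth = -28 − -11 = -17.00.
Bearing = atan2(Δeast, Δnorth) mod 360° = 176.63° ≈ 177°.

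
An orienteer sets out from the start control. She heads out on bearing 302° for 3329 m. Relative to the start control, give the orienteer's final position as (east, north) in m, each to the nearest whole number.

(-2823, 1764)

Leg 1 (302°, 3329 m): east 3329 sin 302° = -2823.15, north 3329 cos 302° = 1764.10
Summing: -2823.15 m east, 1764.10 m north → (-2823, 1764).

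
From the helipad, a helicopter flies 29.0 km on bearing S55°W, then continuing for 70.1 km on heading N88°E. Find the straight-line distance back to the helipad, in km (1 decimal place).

48.4 km

Leg 1 (S55°W, 29.0 km): east 29.0 sin 235° = -23.76, north 29.0 cos 235° = -16.63
Leg 2 (N88°E, 70.1 km): east 70.1 sin 88° = 70.06, north 70.1 cos 88° = 2.45
Net: 46.30 east, -14.19 north. Distance = √((46.30)² + (-14.19)²) = 48.427 km.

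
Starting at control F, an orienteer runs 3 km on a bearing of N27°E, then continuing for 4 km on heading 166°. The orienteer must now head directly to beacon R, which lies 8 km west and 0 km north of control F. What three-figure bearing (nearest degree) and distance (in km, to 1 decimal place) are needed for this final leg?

277°, 10.4 km

Leg 1 (N27°E, 3 km): east 3 sin 27° = 1.36, north 3 cos 27° = 2.67
Leg 2 (166°, 4 km): east 4 sin 166° = 0.97, north 4 cos 166° = -3.88
Current position: (2.33, -1.21). Target: (-8, 0). Remaining: Δeast = -10.33, Δnorth = 1.21.
Bearing = atan2(-10.33, 1.21) mod 360° = 276.67°; distance = √((-10.33)² + (1.21)²) = 10.400 km.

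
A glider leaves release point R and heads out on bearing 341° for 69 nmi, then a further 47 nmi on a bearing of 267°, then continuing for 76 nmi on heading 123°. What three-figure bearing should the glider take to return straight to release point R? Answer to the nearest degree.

165°

Leg 1 (341°, 69 nmi): east 69 sin 341° = -22.46, north 69 cos 341° = 65.24
Leg 2 (267°, 47 nmi): east 47 sin 267° = -46.94, north 47 cos 267° = -2.46
Leg 3 (123°, 76 nmi): east 76 sin 123° = 63.74, north 76 cos 123° = -41.39
Net displacement: -5.66 east, 21.39 north. Direction back to start is (5.66, -21.39): bearing = atan2(5.66, -21.39) mod 360° = 165.18° ≈ 165°.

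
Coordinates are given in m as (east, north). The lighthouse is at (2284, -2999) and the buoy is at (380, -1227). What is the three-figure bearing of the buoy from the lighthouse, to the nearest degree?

Δeast = 380 − 2284 = -1904.00; Δnorth = -1227 − -2999 = 1772.00.
Bearing = atan2(Δeast, Δnorth) mod 360° = 312.94° ≈ 313°.

313°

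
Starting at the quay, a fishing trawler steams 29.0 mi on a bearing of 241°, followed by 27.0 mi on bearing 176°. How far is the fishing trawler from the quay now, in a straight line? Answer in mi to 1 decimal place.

Leg 1 (241°, 29.0 mi): east 29.0 sin 241° = -25.36, north 29.0 cos 241° = -14.06
Leg 2 (176°, 27.0 mi): east 27.0 sin 176° = 1.88, north 27.0 cos 176° = -26.93
Net: -23.48 east, -40.99 north. Distance = √((-23.48)² + (-40.99)²) = 47.242 mi.

47.2 mi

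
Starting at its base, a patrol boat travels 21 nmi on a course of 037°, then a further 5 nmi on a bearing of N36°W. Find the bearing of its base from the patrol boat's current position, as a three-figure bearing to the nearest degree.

205°

Leg 1 (037°, 21 nmi): east 21 sin 37° = 12.64, north 21 cos 37° = 16.77
Leg 2 (N36°W, 5 nmi): east 5 sin 324° = -2.94, north 5 cos 324° = 4.05
Net displacement: 9.70 east, 20.82 north. Direction back to start is (-9.70, -20.82): bearing = atan2(-9.70, -20.82) mod 360° = 204.98° ≈ 205°.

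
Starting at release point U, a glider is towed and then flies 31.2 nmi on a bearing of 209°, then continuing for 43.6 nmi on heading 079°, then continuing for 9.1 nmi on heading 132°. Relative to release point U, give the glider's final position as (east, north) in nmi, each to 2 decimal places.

(34.44, -25.06)

Leg 1 (209°, 31.2 nmi): east 31.2 sin 209° = -15.13, north 31.2 cos 209° = -27.29
Leg 2 (079°, 43.6 nmi): east 43.6 sin 79° = 42.80, north 43.6 cos 79° = 8.32
Leg 3 (132°, 9.1 nmi): east 9.1 sin 132° = 6.76, north 9.1 cos 132° = -6.09
Summing: 34.44 nmi east, -25.06 nmi north → (34.44, -25.06).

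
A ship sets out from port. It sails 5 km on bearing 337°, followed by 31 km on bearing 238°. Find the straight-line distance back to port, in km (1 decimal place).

30.6 km

Leg 1 (337°, 5 km): east 5 sin 337° = -1.95, north 5 cos 337° = 4.60
Leg 2 (238°, 31 km): east 31 sin 238° = -26.29, north 31 cos 238° = -16.43
Net: -28.24 east, -11.82 north. Distance = √((-28.24)² + (-11.82)²) = 30.619 km.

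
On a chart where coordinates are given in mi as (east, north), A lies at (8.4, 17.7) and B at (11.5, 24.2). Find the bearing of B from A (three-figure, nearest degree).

025°

Δeast = 11.5 − 8.4 = 3.10; Δnorth = 24.2 − 17.7 = 6.50.
Bearing = atan2(Δeast, Δnorth) mod 360° = 25.50° ≈ 025°.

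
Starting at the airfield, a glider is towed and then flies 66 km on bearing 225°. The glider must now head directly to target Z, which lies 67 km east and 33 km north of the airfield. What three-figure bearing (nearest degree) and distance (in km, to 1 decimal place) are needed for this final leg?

Leg 1 (225°, 66 km): east 66 sin 225° = -46.67, north 66 cos 225° = -46.67
Current position: (-46.67, -46.67). Target: (67, 33). Remaining: Δeast = 113.67, Δnorth = 79.67.
Bearing = atan2(113.67, 79.67) mod 360° = 54.97°; distance = √((113.67)² + (79.67)²) = 138.809 km.

055°, 138.8 km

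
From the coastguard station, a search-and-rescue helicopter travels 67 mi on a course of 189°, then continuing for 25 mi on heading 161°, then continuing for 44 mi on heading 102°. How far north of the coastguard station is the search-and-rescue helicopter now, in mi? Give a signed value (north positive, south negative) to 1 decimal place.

Leg 1 (189°, 67 mi): east 67 sin 189° = -10.48, north 67 cos 189° = -66.18
Leg 2 (161°, 25 mi): east 25 sin 161° = 8.14, north 25 cos 161° = -23.64
Leg 3 (102°, 44 mi): east 44 sin 102° = 43.04, north 44 cos 102° = -9.15
Net north component: -98.96 mi.

-99.0 mi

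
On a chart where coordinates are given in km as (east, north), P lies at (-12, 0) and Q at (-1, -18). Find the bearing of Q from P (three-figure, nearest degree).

Δeast = -1 − -12 = 11.00; Δnorth = -18 − 0 = -18.00.
Bearing = atan2(Δeast, Δnorth) mod 360° = 148.57° ≈ 149°.

149°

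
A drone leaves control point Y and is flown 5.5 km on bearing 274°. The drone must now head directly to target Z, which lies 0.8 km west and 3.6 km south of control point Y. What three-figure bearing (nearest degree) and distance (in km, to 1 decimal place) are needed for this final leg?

130°, 6.2 km

Leg 1 (274°, 5.5 km): east 5.5 sin 274° = -5.49, north 5.5 cos 274° = 0.38
Current position: (-5.49, 0.38). Target: (-0.8, -3.6). Remaining: Δeast = 4.69, Δnorth = -3.98.
Bearing = atan2(4.69, -3.98) mod 360° = 130.36°; distance = √((4.69)² + (-3.98)²) = 6.151 km.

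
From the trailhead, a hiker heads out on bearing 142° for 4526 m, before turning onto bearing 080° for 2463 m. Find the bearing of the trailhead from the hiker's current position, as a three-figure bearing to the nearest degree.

301°

Leg 1 (142°, 4526 m): east 4526 sin 142° = 2786.48, north 4526 cos 142° = -3566.54
Leg 2 (080°, 2463 m): east 2463 sin 80° = 2425.58, north 2463 cos 80° = 427.70
Net displacement: 5212.07 east, -3138.84 north. Direction back to start is (-5212.07, 3138.84): bearing = atan2(-5212.07, 3138.84) mod 360° = 301.06° ≈ 301°.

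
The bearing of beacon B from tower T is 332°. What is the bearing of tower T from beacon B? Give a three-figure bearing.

152°

Back-bearing = 332° − 180° = 152°.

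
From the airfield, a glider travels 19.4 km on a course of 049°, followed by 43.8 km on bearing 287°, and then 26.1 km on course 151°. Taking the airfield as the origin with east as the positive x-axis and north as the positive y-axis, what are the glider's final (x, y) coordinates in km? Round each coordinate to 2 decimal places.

Leg 1 (049°, 19.4 km): east 19.4 sin 49° = 14.64, north 19.4 cos 49° = 12.73
Leg 2 (287°, 43.8 km): east 43.8 sin 287° = -41.89, north 43.8 cos 287° = 12.81
Leg 3 (151°, 26.1 km): east 26.1 sin 151° = 12.65, north 26.1 cos 151° = -22.83
Summing: -14.59 km east, 2.71 km north → (-14.59, 2.71).

(-14.59, 2.71)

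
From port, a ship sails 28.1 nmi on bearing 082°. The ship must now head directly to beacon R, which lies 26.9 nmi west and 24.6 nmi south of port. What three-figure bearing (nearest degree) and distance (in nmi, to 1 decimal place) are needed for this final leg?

Leg 1 (082°, 28.1 nmi): east 28.1 sin 82° = 27.83, north 28.1 cos 82° = 3.91
Current position: (27.83, 3.91). Target: (-26.9, -24.6). Remaining: Δeast = -54.73, Δnorth = -28.51.
Bearing = atan2(-54.73, -28.51) mod 360° = 242.48°; distance = √((-54.73)² + (-28.51)²) = 61.708 nmi.

242°, 61.7 nmi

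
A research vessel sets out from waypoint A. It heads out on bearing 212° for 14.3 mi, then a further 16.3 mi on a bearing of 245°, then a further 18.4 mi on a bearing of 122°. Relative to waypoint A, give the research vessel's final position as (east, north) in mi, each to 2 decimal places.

Leg 1 (212°, 14.3 mi): east 14.3 sin 212° = -7.58, north 14.3 cos 212° = -12.13
Leg 2 (245°, 16.3 mi): east 16.3 sin 245° = -14.77, north 16.3 cos 245° = -6.89
Leg 3 (122°, 18.4 mi): east 18.4 sin 122° = 15.60, north 18.4 cos 122° = -9.75
Summing: -6.75 mi east, -28.77 mi north → (-6.75, -28.77).

(-6.75, -28.77)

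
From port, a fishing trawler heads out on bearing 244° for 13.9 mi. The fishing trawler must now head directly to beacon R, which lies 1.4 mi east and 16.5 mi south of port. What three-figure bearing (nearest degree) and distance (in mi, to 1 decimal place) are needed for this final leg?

127°, 17.4 mi

Leg 1 (244°, 13.9 mi): east 13.9 sin 244° = -12.49, north 13.9 cos 244° = -6.09
Current position: (-12.49, -6.09). Target: (1.4, -16.5). Remaining: Δeast = 13.89, Δnorth = -10.41.
Bearing = atan2(13.89, -10.41) mod 360° = 126.83°; distance = √((13.89)² + (-10.41)²) = 17.359 mi.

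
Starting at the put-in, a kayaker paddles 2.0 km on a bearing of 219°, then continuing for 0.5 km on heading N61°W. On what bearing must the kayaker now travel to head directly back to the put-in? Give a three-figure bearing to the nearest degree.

Leg 1 (219°, 2.0 km): east 2.0 sin 219° = -1.26, north 2.0 cos 219° = -1.55
Leg 2 (N61°W, 0.5 km): east 0.5 sin 299° = -0.44, north 0.5 cos 299° = 0.24
Net displacement: -1.70 east, -1.31 north. Direction back to start is (1.70, 1.31): bearing = atan2(1.70, 1.31) mod 360° = 52.28° ≈ 052°.

052°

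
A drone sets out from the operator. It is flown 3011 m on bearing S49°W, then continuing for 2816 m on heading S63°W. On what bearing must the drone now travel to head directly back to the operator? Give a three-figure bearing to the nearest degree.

Leg 1 (S49°W, 3011 m): east 3011 sin 229° = -2272.43, north 3011 cos 229° = -1975.39
Leg 2 (S63°W, 2816 m): east 2816 sin 243° = -2509.07, north 2816 cos 243° = -1278.44
Net displacement: -4781.50 east, -3253.83 north. Direction back to start is (4781.50, 3253.83): bearing = atan2(4781.50, 3253.83) mod 360° = 55.76° ≈ 056°.

056°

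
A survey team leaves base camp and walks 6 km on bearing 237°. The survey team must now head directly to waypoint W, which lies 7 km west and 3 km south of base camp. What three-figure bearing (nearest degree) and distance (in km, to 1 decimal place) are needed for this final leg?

Leg 1 (237°, 6 km): east 6 sin 237° = -5.03, north 6 cos 237° = -3.27
Current position: (-5.03, -3.27). Target: (-7, -3). Remaining: Δeast = -1.97, Δnorth = 0.27.
Bearing = atan2(-1.97, 0.27) mod 360° = 277.75°; distance = √((-1.97)² + (0.27)²) = 1.986 km.

278°, 2.0 km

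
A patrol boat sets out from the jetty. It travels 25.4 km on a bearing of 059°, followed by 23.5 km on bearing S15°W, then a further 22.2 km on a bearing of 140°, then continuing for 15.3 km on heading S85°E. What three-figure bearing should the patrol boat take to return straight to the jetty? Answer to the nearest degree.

302°

Leg 1 (059°, 25.4 km): east 25.4 sin 59° = 21.77, north 25.4 cos 59° = 13.08
Leg 2 (S15°W, 23.5 km): east 23.5 sin 195° = -6.08, north 23.5 cos 195° = -22.70
Leg 3 (140°, 22.2 km): east 22.2 sin 140° = 14.27, north 22.2 cos 140° = -17.01
Leg 4 (S85°E, 15.3 km): east 15.3 sin 95° = 15.24, north 15.3 cos 95° = -1.33
Net displacement: 45.20 east, -27.96 north. Direction back to start is (-45.20, 27.96): bearing = atan2(-45.20, 27.96) mod 360° = 301.74° ≈ 302°.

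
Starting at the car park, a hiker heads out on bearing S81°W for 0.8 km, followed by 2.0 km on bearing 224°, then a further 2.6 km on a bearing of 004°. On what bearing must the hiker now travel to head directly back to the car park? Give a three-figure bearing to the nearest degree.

Leg 1 (S81°W, 0.8 km): east 0.8 sin 261° = -0.79, north 0.8 cos 261° = -0.13
Leg 2 (224°, 2.0 km): east 2.0 sin 224° = -1.39, north 2.0 cos 224° = -1.44
Leg 3 (004°, 2.6 km): east 2.6 sin 4° = 0.18, north 2.6 cos 4° = 2.59
Net displacement: -2.00 east, 1.03 north. Direction back to start is (2.00, -1.03): bearing = atan2(2.00, -1.03) mod 360° = 117.27° ≈ 117°.

117°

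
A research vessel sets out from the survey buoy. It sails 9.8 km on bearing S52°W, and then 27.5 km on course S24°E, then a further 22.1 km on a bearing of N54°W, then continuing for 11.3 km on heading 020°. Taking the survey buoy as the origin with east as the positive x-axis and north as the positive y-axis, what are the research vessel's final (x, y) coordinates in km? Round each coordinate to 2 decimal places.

Leg 1 (S52°W, 9.8 km): east 9.8 sin 232° = -7.72, north 9.8 cos 232° = -6.03
Leg 2 (S24°E, 27.5 km): east 27.5 sin 156° = 11.19, north 27.5 cos 156° = -25.12
Leg 3 (N54°W, 22.1 km): east 22.1 sin 306° = -17.88, north 22.1 cos 306° = 12.99
Leg 4 (020°, 11.3 km): east 11.3 sin 20° = 3.86, north 11.3 cos 20° = 10.62
Summing: -10.55 km east, -7.55 km north → (-10.55, -7.55).

(-10.55, -7.55)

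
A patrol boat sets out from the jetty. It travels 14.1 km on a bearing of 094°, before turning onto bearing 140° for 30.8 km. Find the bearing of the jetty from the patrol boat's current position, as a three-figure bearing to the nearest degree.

Leg 1 (094°, 14.1 km): east 14.1 sin 94° = 14.07, north 14.1 cos 94° = -0.98
Leg 2 (140°, 30.8 km): east 30.8 sin 140° = 19.80, north 30.8 cos 140° = -23.59
Net displacement: 33.86 east, -24.58 north. Direction back to start is (-33.86, 24.58): bearing = atan2(-33.86, 24.58) mod 360° = 305.97° ≈ 306°.

306°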